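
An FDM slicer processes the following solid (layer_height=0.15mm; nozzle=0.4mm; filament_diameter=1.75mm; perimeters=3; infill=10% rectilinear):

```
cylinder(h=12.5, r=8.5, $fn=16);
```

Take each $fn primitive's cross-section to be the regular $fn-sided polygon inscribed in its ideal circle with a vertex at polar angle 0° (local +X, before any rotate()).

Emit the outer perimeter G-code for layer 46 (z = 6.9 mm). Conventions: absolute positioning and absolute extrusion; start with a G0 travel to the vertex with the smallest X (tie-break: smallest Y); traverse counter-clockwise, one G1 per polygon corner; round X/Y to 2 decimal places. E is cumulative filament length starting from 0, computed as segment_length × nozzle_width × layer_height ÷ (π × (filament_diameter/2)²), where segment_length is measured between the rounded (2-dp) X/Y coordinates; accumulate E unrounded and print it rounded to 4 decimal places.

G0 X-8.50 Y0.00 Z6.90
G1 X-7.85 Y-3.25 E0.0827
G1 X-6.01 Y-6.01 E0.1654
G1 X-3.25 Y-7.85 E0.2482
G1 X0.00 Y-8.50 E0.3308
G1 X3.25 Y-7.85 E0.4135
G1 X6.01 Y-6.01 E0.4963
G1 X7.85 Y-3.25 E0.5790
G1 X8.50 Y0.00 E0.6617
G1 X7.85 Y3.25 E0.7444
G1 X6.01 Y6.01 E0.8271
G1 X3.25 Y7.85 E0.9099
G1 X0.00 Y8.50 E0.9925
G1 X-3.25 Y7.85 E1.0752
G1 X-6.01 Y6.01 E1.1580
G1 X-7.85 Y3.25 E1.2407
G1 X-8.50 Y0.00 E1.3234

At z = 6.9 mm: the cylinder: section is a regular 16-gon, circumradius r=8.5. The outline is a single polygon with 16 vertices. Extrusion per mm of travel: 0.4 × 0.15 / (π × 0.875²) = 0.024945. Accumulating E over each segment gives final E = 1.3234.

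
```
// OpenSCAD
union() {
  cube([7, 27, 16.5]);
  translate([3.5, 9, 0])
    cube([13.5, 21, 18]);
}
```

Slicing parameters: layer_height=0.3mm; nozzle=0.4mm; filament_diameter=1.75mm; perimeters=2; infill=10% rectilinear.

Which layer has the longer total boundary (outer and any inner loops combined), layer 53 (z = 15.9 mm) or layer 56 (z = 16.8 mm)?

Layer 53 (z = 15.9): the 7×27 cube contributes its full rectangle (perimeter 68.00 mm); the cube at (3.5, 9) (footprint 13.5×21) is included at this height (perimeter 69.00 mm); Combining (union): the regions partially overlap (shared area 63.00 mm²), so the edge portions inside another operand are dropped and the merged outline is re-measured after clipping — boundary = 94.00 mm. So its perimeter = 94.00 mm. Layer 56 (z = 16.8): the cube is absent (z outside [0, 16.5]); the cube at (3.5, 9) is present — its section is the full 13.5×21 rectangle (perimeter 69.00 mm); Taking the union: only the 13.5×21 cube at (3.5, 9) is present, so the union is just that shape — boundary = 69.00 mm. So its perimeter = 69.00 mm. Layer 53 is larger (94.00 vs 69.00 mm).

layer 53 (z = 15.9 mm)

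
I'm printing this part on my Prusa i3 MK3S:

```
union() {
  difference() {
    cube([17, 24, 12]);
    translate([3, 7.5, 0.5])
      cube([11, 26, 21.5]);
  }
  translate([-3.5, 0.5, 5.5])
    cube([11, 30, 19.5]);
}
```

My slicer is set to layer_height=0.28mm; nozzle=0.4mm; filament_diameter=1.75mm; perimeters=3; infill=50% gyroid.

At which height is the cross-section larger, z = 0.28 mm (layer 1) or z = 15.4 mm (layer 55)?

Layer 1 (z = 0.28): the 17×24 cube contributes its full rectangle (area 408.00 mm²); the cube at (3, 7.5) is not intersected at this z (z outside [0.5, 22]); Taking the first minus the rest: none of the subtracted shapes is present at this height, so the 17×24 cube is unchanged — area = 408.00 mm²; the cube at (-3.5, 0.5) does not reach this height (z outside [5.5, 25]); Combining (union): only the result so far is present, so the union is just that shape — area = 408.00 mm². So its area = 408.00 mm². Layer 55 (z = 15.4): the cube is not intersected at this z (z outside [0, 12]); the cube at (3, 7.5) (footprint 11×26) is included at this height (area 286.00 mm²); Taking the first minus the rest: the first operand is absent here, so nothing remains; the 11×30 cube at (-3.5, 0.5) contributes its full rectangle (area 330.00 mm²); Merging all regions: only the 11×30 cube at (-3.5, 0.5) is present, so the union is just that shape — area = 330.00 mm². So its area = 330.00 mm². Layer 1 is larger (408.00 vs 330.00 mm²).

layer 1 (z = 0.28 mm)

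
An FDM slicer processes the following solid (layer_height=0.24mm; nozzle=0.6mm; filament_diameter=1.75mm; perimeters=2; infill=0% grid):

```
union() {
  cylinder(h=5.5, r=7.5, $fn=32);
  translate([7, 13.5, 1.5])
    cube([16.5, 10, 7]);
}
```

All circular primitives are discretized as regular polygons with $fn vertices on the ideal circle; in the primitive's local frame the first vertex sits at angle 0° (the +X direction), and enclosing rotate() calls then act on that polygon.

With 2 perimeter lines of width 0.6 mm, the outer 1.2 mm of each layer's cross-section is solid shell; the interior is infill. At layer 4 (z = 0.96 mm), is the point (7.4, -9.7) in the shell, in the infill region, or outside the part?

At z = 0.96 mm: the cylinder: section is a regular 32-gon, circumradius r=7.5; the cube at (7, 13.5) is absent (z outside [1.5, 8.5]); Taking the union: only the r=7.5 cylinder is present, so the union is just that shape — 1 connected region. Overall, the cross-section is a single solid region. The nearest boundary edge runs (4.17, -6.24)→(5.30, -5.30); distance from the point to it = 4.73 mm. The point is not inside any of the regions above, so it lies outside the cross-section (4.73 mm from the nearest boundary).

outside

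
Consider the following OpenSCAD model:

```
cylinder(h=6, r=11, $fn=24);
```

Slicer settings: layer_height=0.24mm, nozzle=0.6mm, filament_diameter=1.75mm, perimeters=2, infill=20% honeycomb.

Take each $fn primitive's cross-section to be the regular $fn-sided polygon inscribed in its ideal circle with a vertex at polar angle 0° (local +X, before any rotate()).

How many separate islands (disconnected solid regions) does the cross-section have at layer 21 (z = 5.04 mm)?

1

At z = 5.04 mm: the cylinder: section is a regular 24-gon, circumradius r=11. Overall, the cross-section is a single solid region. Island count = 1.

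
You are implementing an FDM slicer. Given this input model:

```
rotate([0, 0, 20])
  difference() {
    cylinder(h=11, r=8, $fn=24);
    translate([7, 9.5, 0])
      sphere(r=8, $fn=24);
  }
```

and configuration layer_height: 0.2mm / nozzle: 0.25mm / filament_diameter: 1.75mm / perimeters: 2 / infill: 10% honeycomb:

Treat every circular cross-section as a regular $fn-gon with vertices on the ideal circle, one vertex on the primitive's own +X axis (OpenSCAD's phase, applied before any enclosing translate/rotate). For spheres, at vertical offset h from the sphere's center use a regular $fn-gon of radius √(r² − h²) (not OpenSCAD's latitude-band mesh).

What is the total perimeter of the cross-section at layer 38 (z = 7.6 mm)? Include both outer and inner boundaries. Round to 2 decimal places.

50.12 mm

At z = 7.6 mm: the cylinder: section is a regular 24-gon, circumradius r=8 (perimeter = 2·24·8.000·sin(180°/24) = 50.12 mm); the sphere at (7, 9.5): section is a regular 24-gon, circumradius = √(r²−h²) = √(8²−7.6²) = 2.498 (perimeter = 2·24·2.498·sin(180°/24) = 15.65 mm); Subtracting the remaining from the first: starting from the r=8 cylinder, the r=8 sphere at (7, 9.5) misses the remaining region (no effect) — boundary = 50.12 mm; (whole slice rotated 20° about Z — lengths, areas and connectivity unchanged). Overall, the cross-section is a single solid region. Total boundary length (outer) = 50.12 mm.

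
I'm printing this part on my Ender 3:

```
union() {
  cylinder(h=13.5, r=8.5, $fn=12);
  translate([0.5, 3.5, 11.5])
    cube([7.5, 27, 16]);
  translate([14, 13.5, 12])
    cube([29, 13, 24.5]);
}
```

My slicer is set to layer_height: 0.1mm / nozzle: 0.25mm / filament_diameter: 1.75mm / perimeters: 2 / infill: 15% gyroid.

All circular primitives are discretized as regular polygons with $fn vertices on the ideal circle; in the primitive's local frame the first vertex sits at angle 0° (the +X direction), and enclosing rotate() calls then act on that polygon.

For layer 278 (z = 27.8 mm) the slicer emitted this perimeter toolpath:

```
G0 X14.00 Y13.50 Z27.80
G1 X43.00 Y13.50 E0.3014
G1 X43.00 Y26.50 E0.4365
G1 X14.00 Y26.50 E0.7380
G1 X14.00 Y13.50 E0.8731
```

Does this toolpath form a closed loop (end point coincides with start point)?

yes

Start point (G0): (14.00, 13.50). End point (last G1): the path returns to the start — closed.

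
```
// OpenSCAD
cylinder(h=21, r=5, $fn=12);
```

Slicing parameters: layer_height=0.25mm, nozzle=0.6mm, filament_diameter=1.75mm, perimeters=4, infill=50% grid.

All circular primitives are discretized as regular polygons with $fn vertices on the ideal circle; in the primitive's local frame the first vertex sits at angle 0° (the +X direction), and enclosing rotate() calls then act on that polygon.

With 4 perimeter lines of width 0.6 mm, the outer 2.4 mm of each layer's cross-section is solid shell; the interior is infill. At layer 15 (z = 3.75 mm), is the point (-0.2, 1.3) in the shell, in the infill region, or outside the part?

At z = 3.75 mm: the r=5 cylinder gives a regular 12-gon of circumradius 5 (constant along its height). Overall, the cross-section is a single solid region. The nearest boundary edge runs (0.00, 5.00)→(-2.50, 4.33); distance from the point to it = 3.52 mm. The point is inside the cross-section and 3.52 mm from the nearest boundary — more than the 2.4 mm shell width (4 × 0.6), so it's in the infill interior.

infill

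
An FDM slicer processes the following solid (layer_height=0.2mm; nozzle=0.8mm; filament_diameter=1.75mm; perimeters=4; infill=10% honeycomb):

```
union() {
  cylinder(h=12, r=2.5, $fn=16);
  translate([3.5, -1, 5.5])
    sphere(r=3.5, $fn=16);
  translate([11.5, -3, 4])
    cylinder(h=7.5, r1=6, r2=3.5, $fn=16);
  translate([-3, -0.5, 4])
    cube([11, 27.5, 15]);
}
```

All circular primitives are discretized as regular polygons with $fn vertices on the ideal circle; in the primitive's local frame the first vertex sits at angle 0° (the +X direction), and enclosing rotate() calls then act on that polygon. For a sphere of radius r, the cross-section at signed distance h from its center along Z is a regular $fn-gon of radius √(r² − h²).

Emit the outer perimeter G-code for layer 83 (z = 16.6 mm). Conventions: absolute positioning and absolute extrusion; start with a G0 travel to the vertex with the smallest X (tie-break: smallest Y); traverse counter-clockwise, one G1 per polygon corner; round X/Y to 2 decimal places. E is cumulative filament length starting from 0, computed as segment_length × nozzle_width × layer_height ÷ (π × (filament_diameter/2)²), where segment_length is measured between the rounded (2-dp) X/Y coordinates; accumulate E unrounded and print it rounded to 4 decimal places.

At z = 16.6 mm: the cylinder is absent (z outside [0, 12]); the sphere at (3.5, -1) is not intersected at this z (|z−center|=11.100 > r=3.5); the cone at (11.5, -3) is not intersected at this z (z outside [4, 11.5]); the cube at (-3, -0.5) (footprint 11×27.5) is included at this height; Merging all regions: only the 11×27.5 cube at (-3, -0.5) is present, so the union is just that shape — 1 connected region. The outline is a single polygon with 4 vertices. Extrusion per mm of travel: 0.8 × 0.2 / (π × 0.875²) = 0.066520. Accumulating E over each segment gives final E = 5.1221.

G0 X-3.00 Y-0.50 Z16.60
G1 X8.00 Y-0.50 E0.7317
G1 X8.00 Y27.00 E2.5610
G1 X-3.00 Y27.00 E3.2928
G1 X-3.00 Y-0.50 E5.1221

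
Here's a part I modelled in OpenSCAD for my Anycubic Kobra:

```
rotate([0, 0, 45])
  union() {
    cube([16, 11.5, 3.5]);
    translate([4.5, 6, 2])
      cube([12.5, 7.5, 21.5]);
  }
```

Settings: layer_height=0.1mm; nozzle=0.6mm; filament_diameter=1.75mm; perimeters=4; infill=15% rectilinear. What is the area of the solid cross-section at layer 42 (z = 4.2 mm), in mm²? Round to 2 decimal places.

93.75 mm²

At z = 4.2 mm: the cube is not intersected at this z (z outside [0, 3.5]); the cube at (4.5, 6) (footprint 12.5×7.5) is included at this height (area 93.75 mm²); Taking the union: only the 12.5×7.5 cube at (4.5, 6) is present, so the union is just that shape — area = 93.75 mm²; (rotated 45° about Z; rotation is an isometry so areas/perimeters/island counts are preserved). Overall, the cross-section is a single solid region. Net area = 93.75 mm².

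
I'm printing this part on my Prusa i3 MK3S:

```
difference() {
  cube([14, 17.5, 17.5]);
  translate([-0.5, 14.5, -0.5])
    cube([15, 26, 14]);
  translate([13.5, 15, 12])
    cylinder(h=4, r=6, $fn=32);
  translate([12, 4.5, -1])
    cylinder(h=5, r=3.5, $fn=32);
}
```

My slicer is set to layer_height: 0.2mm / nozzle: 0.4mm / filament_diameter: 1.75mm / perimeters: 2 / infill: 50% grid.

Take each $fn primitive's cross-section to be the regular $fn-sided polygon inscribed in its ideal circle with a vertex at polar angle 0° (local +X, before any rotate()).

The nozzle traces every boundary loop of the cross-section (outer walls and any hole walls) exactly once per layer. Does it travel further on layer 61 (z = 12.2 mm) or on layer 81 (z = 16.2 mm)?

layer 81 (z = 16.2 mm)

Layer 61 (z = 12.2): the cube (footprint 14×17.5) is included at this height (perimeter 63.00 mm); the cube at (-0.5, 14.5) (footprint 15×26) is included at this height (perimeter 82.00 mm); the r=6 cylinder at (13.5, 15) contributes a regular 32-gon of circumradius 6 (perimeter = 2·32·6.000·sin(180°/32) = 37.64 mm); the cylinder at (12, 4.5) does not reach this height (z outside [-1, 4]); Taking the first minus the rest: starting from the 14×17.5 cube, the 15×26 cube at (-0.5, 14.5) partially overlaps it — only the 42.00 mm² overlap (of its 390.00 mm²) is removed, clipping the outline; the r=6 cylinder at (13.5, 15) partially overlaps it — only the 27.84 mm² overlap (of its 112.37 mm²) is removed, clipping the outline — boundary = 54.51 mm. So its perimeter = 54.51 mm. Layer 81 (z = 16.2): the cube (footprint 14×17.5) is included at this height (perimeter 63.00 mm); the cube at (-0.5, 14.5) is absent (z outside [-0.5, 13.5]); the cylinder at (13.5, 15) is not intersected at this z (z outside [12, 16]); the cylinder at (12, 4.5) does not reach this height (z outside [-1, 4]); Subtracting the remaining from the first: none of the subtracted shapes is present at this height, so the 14×17.5 cube is unchanged — boundary = 63.00 mm. So its perimeter = 63.00 mm. Layer 81 is larger (63.00 vs 54.51 mm).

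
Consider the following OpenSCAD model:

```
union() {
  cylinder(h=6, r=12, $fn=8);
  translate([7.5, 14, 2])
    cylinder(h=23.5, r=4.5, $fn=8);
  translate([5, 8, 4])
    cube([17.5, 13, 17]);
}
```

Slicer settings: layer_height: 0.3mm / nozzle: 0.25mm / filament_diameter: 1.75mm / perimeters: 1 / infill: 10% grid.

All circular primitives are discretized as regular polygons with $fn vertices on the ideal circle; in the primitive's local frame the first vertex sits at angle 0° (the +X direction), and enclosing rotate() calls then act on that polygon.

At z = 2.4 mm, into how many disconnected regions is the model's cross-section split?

At z = 2.4 mm: the r=12 cylinder contributes a regular 8-gon of circumradius 12; the cylinder at (7.5, 14): section is a regular 8-gon, circumradius r=4.5; the cube at (5, 8) does not reach this height (z outside [4, 21]); Combining (union): the 2 present regions are separate (no shared area or edge), so areas and boundary lengths simply add and each stays a separate island — 2 connected regions. The result has 2 disconnected regions.

2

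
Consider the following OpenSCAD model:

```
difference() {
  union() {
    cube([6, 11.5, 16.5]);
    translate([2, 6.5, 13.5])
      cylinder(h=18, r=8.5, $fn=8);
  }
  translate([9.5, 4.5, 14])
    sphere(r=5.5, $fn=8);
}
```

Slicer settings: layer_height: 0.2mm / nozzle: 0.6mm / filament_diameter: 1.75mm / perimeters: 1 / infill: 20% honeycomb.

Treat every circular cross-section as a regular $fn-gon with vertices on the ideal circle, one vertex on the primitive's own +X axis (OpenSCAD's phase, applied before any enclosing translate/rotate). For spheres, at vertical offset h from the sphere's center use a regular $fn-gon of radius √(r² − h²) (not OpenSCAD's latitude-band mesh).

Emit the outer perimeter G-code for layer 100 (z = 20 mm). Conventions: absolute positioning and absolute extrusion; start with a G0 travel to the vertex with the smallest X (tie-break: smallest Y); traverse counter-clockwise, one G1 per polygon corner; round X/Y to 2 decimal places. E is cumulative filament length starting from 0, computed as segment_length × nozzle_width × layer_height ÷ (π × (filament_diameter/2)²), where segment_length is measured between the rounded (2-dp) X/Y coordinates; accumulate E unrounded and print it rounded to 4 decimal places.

At z = 20 mm: the cube does not reach this height (z outside [0, 16.5]); the cylinder at (2, 6.5): section is a regular 8-gon, circumradius r=8.5; Merging all regions: only the r=8.5 cylinder at (2, 6.5) is present, so the union is just that shape — 1 connected region; the sphere at (9.5, 4.5) does not reach this height (|z−center|=6.000 > r=5.5); Taking the first minus the rest: none of the subtracted shapes is present at this height, so that combined region is unchanged — 1 connected region. The outline is a single polygon with 8 vertices. Extrusion per mm of travel: 0.6 × 0.2 / (π × 0.875²) = 0.049890. Accumulating E over each segment gives final E = 2.5964.

G0 X-6.50 Y6.50 Z20.00
G1 X-4.01 Y0.49 E0.3246
G1 X2.00 Y-2.00 E0.6491
G1 X8.01 Y0.49 E0.9737
G1 X10.50 Y6.50 E1.2982
G1 X8.01 Y12.51 E1.6228
G1 X2.00 Y15.00 E1.9473
G1 X-4.01 Y12.51 E2.2719
G1 X-6.50 Y6.50 E2.5964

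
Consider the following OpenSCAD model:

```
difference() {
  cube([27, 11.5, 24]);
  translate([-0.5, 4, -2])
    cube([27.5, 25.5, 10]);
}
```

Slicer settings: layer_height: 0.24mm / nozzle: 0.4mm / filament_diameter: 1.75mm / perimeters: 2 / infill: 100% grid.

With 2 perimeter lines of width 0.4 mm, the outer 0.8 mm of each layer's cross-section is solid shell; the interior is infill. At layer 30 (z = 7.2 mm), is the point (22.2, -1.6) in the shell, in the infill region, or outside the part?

outside

At z = 7.2 mm: the cube (footprint 27×11.5) is included at this height; the cube at (-0.5, 4) is present — its section is the full 27.5×25.5 rectangle; After the difference (first − rest): starting from the 27×11.5 cube, the 27.5×25.5 cube at (-0.5, 4) partially overlaps it — only the 202.50 mm² overlap (of its 701.25 mm²) is removed, clipping the outline — 1 connected region. Overall, the cross-section is a single solid region. The nearest boundary edge runs (27.00, 0.00)→(0.00, 0.00); distance from the point to it = 1.60 mm. The point is not inside any of the regions above, so it lies outside the cross-section (1.60 mm from the nearest boundary).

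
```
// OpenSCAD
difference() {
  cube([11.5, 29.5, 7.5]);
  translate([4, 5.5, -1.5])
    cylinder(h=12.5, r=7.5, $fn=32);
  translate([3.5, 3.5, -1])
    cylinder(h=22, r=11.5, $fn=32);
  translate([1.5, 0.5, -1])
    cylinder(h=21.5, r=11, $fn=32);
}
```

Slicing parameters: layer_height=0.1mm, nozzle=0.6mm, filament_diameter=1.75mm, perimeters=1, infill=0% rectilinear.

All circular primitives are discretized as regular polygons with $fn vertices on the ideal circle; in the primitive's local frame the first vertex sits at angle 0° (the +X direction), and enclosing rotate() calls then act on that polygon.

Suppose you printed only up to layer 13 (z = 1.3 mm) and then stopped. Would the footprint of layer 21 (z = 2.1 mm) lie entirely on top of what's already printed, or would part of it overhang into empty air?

Compare the two slices. At z = 1.3: the 11.5×29.5 cube contributes its full rectangle (area 339.25 mm²); the r=7.5 cylinder at (4, 5.5) gives a regular 32-gon of circumradius 7.5 (constant along its height) (area = (32/2)·7.500²·sin(360°/32) = 175.58 mm²); the r=11.5 cylinder at (3.5, 3.5) contributes a regular 32-gon of circumradius 11.5 (area = (32/2)·11.500²·sin(360°/32) = 412.81 mm²); the r=11 cylinder at (1.5, 0.5) gives a regular 32-gon of circumradius 11 (constant along its height) (area = (32/2)·11.000²·sin(360°/32) = 377.69 mm²); Taking the first minus the rest: starting from the 11.5×29.5 cube (339.25 mm²), the r=7.5 cylinder at (4, 5.5) partially overlaps it — only the 131.33 mm² overlap (of its 175.58 mm²) is removed, clipping the outline; the r=11.5 cylinder at (3.5, 3.5) partially overlaps it — only the 31.99 mm² overlap (of its 412.81 mm²) is removed, clipping the outline; the r=11 cylinder at (1.5, 0.5) misses the remaining region (no effect) — area = 175.93 mm². At z = 2.1: the cube (footprint 11.5×29.5) is included at this height (area 339.25 mm²); the r=7.5 cylinder at (4, 5.5) gives a regular 32-gon of circumradius 7.5 (constant along its height) (area = (32/2)·7.500²·sin(360°/32) = 175.58 mm²); the r=11.5 cylinder at (3.5, 3.5) contributes a regular 32-gon of circumradius 11.5 (area = (32/2)·11.500²·sin(360°/32) = 412.81 mm²); the cylinder at (1.5, 0.5): section is a regular 32-gon, circumradius r=11 (area = (32/2)·11.000²·sin(360°/32) = 377.69 mm²); Subtracting the remaining from the first: starting from the 11.5×29.5 cube (339.25 mm²), the r=7.5 cylinder at (4, 5.5) partially overlaps it — only the 131.33 mm² overlap (of its 175.58 mm²) is removed, clipping the outline; the r=11.5 cylinder at (3.5, 3.5) partially overlaps it — only the 31.99 mm² overlap (of its 412.81 mm²) is removed, clipping the outline; the r=11 cylinder at (1.5, 0.5) misses the remaining region (no effect) — area = 175.93 mm². Checking containment: the cross-section at z = 2.1 is a subset of the cross-section at z = 1.3.

entirely on top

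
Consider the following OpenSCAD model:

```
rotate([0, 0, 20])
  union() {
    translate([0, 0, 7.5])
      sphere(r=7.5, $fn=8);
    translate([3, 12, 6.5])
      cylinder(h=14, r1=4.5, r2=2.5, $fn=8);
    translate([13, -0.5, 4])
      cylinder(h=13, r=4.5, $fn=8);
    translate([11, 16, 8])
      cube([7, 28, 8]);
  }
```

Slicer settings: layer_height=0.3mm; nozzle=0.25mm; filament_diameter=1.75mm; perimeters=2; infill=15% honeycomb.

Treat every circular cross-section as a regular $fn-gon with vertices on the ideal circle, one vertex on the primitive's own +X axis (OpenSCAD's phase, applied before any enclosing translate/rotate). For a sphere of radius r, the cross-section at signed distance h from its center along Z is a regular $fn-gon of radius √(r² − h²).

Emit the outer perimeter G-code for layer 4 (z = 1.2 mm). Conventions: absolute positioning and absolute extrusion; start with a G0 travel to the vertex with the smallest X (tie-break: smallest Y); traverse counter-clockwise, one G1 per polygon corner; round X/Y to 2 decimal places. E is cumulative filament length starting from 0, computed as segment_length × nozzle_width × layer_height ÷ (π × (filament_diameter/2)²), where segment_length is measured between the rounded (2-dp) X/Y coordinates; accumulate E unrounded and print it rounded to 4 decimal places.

G0 X-3.82 Y-1.39 Z1.20
G1 X-1.72 Y-3.69 E0.0971
G1 X1.39 Y-3.82 E0.1942
G1 X3.69 Y-1.72 E0.2913
G1 X3.82 Y1.39 E0.3883
G1 X1.72 Y3.69 E0.4855
G1 X-1.39 Y3.82 E0.5825
G1 X-3.69 Y1.72 E0.6796
G1 X-3.82 Y-1.39 E0.7767

At z = 1.2 mm: the r=7.5 sphere slices to a regular 8-gon of circumradius 4.069 (√(r²−h²) with h=6.3 from center); the cone at (3, 12) is absent (z outside [6.5, 20.5]); the cylinder at (13, -0.5) is absent (z outside [4, 17]); the cube at (11, 16) is not intersected at this z (z outside [8, 16]); Combining (union): only the r=7.5 sphere is present, so the union is just that shape — 1 connected region; (rotated 20° about Z; rotation is an isometry so areas/perimeters/island counts are preserved). The outline is a single polygon with 8 vertices. Extrusion per mm of travel: 0.25 × 0.3 / (π × 0.875²) = 0.031181. Accumulating E over each segment gives final E = 0.7767.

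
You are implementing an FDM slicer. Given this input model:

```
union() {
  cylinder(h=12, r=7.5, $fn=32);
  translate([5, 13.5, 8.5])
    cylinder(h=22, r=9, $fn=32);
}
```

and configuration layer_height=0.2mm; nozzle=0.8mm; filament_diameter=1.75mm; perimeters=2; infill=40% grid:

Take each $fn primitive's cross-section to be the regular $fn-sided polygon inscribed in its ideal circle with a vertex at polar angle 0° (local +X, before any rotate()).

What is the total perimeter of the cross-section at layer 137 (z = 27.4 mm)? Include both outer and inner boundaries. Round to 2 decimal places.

At z = 27.4 mm: the cylinder is not intersected at this z (z outside [0, 12]); the cylinder at (5, 13.5): section is a regular 32-gon, circumradius r=9 (perimeter = 2·32·9.000·sin(180°/32) = 56.46 mm); Combining (union): only the r=9 cylinder at (5, 13.5) is present, so the union is just that shape — boundary = 56.46 mm. Overall, the cross-section is a single solid region. Total boundary length (outer) = 56.46 mm.

56.46 mm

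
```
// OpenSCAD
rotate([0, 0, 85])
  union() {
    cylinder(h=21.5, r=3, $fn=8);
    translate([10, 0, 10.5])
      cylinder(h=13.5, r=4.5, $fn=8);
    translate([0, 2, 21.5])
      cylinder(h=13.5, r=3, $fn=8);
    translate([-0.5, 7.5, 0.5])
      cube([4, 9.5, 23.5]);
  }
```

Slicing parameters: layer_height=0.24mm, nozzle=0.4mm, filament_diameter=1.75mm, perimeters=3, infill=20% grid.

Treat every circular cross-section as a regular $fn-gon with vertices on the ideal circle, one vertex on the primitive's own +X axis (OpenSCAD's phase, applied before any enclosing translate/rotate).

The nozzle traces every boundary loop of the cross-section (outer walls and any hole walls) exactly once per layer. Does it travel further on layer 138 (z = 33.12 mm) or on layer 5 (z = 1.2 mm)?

Layer 138 (z = 33.12): the cylinder is not intersected at this z (z outside [0, 21.5]); the cylinder at (10, 0) is absent (z outside [10.5, 24]); the r=3 cylinder at (0, 2) gives a regular 8-gon of circumradius 3 (constant along its height) (perimeter = 2·8·3.000·sin(180°/8) = 18.37 mm); the cube at (-0.5, 7.5) is absent (z outside [0.5, 24]); Merging all regions: only the r=3 cylinder at (0, 2) is present, so the union is just that shape — boundary = 18.37 mm; (whole slice rotated 85° about Z — lengths, areas and connectivity unchanged). So its perimeter = 18.37 mm. Layer 5 (z = 1.2): the cylinder: section is a regular 8-gon, circumradius r=3 (perimeter = 2·8·3.000·sin(180°/8) = 18.37 mm); the cylinder at (10, 0) is absent (z outside [10.5, 24]); the cylinder at (0, 2) does not reach this height (z outside [21.5, 35]); the cube at (-0.5, 7.5) (footprint 4×9.5) is included at this height (perimeter 27.00 mm); Combining (union): the 2 present regions are separate (no shared area or edge), so areas and boundary lengths simply add and each stays a separate island — boundary = 45.37 mm; (rotated 85° about Z; rotation is an isometry so areas/perimeters/island counts are preserved). So its perimeter = 45.37 mm. Layer 5 is larger (45.37 vs 18.37 mm).

layer 5 (z = 1.2 mm)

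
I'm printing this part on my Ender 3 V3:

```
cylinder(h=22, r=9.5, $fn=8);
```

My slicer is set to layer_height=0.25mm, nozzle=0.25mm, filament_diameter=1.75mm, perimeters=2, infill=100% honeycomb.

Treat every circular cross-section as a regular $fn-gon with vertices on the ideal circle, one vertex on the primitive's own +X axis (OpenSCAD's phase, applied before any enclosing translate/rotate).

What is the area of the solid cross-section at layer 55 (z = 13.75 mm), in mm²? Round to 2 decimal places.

255.27 mm²

At z = 13.75 mm: the r=9.5 cylinder gives a regular 8-gon of circumradius 9.5 (constant along its height) (area = (8/2)·9.500²·sin(360°/8) = 255.27 mm²). Overall, the cross-section is a single solid region. Net area = 255.27 mm².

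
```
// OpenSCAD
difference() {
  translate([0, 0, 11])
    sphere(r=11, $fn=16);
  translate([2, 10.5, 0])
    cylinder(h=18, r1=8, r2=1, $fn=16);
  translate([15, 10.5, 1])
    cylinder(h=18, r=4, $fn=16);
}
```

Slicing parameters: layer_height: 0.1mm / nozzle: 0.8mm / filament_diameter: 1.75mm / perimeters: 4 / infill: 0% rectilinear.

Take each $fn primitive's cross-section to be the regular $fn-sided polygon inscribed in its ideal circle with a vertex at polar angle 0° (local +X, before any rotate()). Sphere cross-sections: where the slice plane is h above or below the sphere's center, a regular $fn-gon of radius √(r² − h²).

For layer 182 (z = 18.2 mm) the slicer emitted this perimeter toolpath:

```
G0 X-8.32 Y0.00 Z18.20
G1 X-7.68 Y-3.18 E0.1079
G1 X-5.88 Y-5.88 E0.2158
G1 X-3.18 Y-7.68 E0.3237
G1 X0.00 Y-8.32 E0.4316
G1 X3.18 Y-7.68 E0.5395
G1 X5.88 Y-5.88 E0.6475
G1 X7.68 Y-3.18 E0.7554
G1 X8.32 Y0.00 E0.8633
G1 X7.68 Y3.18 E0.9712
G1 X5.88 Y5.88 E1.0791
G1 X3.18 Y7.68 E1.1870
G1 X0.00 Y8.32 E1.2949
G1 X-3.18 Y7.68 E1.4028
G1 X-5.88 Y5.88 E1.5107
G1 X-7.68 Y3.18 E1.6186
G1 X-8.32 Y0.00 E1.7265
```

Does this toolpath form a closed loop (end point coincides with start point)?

yes

Start point (G0): (-8.32, 0.00). End point (last G1): the path returns to the start — closed.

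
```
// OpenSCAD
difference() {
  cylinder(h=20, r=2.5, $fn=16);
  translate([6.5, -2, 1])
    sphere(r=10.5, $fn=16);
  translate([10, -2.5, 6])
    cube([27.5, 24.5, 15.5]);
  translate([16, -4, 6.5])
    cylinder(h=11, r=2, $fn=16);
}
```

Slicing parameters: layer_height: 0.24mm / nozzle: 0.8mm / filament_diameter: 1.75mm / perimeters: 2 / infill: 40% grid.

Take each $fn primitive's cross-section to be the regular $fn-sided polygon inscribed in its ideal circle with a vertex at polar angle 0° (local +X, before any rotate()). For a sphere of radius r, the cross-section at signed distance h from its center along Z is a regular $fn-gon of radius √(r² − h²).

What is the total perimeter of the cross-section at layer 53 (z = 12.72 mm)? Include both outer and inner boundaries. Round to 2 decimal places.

At z = 12.72 mm: the r=2.5 cylinder gives a regular 16-gon of circumradius 2.5 (constant along its height) (perimeter = 2·16·2.500·sin(180°/16) = 15.61 mm); the sphere at (6.5, -2) does not reach this height (|z−center|=11.720 > r=10.5); the cube at (10, -2.5) (footprint 27.5×24.5) is included at this height (perimeter 104.00 mm); the cylinder at (16, -4): section is a regular 16-gon, circumradius r=2 (perimeter = 2·16·2.000·sin(180°/16) = 12.49 mm); After the difference (first − rest): starting from the r=2.5 cylinder, the 27.5×24.5 cube at (10, -2.5) misses the remaining region (no effect); the r=2 cylinder at (16, -4) misses the remaining region (no effect) — boundary = 15.61 mm. Overall, the cross-section is a single solid region. Total boundary length (outer) = 15.61 mm.

15.61 mm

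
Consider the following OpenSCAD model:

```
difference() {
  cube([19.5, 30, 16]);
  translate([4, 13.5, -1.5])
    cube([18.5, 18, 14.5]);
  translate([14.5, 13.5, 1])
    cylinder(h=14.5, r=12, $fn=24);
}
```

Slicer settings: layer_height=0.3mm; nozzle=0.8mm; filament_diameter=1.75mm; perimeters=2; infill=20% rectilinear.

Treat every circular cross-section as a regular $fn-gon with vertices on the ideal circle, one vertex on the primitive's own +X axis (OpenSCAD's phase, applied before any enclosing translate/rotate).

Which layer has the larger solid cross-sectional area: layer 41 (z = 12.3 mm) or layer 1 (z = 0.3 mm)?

layer 1 (z = 0.3 mm)

Layer 41 (z = 12.3): the 19.5×30 cube contributes its full rectangle (area 585.00 mm²); the cube at (4, 13.5) (footprint 18.5×18) is included at this height (area 333.00 mm²); the r=12 cylinder at (14.5, 13.5) gives a regular 24-gon of circumradius 12 (constant along its height) (area = (24/2)·12.000²·sin(360°/24) = 447.24 mm²); Subtracting the remaining from the first: starting from the 19.5×30 cube (585.00 mm²), the 18.5×18 cube at (4, 13.5) partially overlaps it — only the 255.75 mm² overlap (of its 333.00 mm²) is removed, clipping the outline; the r=12 cylinder at (14.5, 13.5) partially overlaps it — only the 175.12 mm² overlap (of its 447.24 mm²) is removed, clipping the outline — area = 154.13 mm². So its area = 154.13 mm². Layer 1 (z = 0.3): the 19.5×30 cube contributes its full rectangle (area 585.00 mm²); the cube at (4, 13.5) is present — its section is the full 18.5×18 rectangle (area 333.00 mm²); the cylinder at (14.5, 13.5) does not reach this height (z outside [1, 15.5]); Subtracting the remaining from the first: starting from the 19.5×30 cube (585.00 mm²), the 18.5×18 cube at (4, 13.5) partially overlaps it — only the 255.75 mm² overlap (of its 333.00 mm²) is removed, clipping the outline — area = 329.25 mm². So its area = 329.25 mm². Layer 1 is larger (329.25 vs 154.13 mm²).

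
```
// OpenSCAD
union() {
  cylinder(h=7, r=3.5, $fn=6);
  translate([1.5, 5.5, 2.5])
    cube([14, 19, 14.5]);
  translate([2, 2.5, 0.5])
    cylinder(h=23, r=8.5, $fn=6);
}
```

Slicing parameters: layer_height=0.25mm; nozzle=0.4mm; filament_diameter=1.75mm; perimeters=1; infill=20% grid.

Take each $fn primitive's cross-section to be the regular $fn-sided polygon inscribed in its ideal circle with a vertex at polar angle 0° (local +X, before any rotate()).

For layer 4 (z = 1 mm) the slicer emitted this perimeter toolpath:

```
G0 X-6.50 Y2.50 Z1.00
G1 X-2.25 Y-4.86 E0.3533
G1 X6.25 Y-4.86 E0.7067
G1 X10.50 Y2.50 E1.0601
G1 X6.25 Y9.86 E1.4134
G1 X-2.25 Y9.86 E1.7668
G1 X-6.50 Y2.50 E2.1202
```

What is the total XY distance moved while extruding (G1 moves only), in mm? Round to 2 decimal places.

51.00 mm

Sum the Euclidean lengths of each G1 segment: total = 51.00 mm.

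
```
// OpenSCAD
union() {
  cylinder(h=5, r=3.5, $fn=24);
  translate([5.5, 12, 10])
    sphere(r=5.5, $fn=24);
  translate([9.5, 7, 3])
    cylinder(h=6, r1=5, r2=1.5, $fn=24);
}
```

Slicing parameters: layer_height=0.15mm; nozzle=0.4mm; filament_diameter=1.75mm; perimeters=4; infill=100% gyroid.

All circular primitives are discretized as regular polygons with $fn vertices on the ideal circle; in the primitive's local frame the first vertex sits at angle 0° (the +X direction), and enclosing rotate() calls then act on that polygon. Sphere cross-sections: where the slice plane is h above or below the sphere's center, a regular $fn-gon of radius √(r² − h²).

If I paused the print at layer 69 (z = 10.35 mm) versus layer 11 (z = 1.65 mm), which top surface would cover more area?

layer 69 (z = 10.35 mm)

Layer 69 (z = 10.35): the cylinder is not intersected at this z (z outside [0, 5]); the r=5.5 sphere at (5.5, 12) contributes a regular 24-gon of circumradius √(5.5²−0.35²) = 5.489 (area = (24/2)·5.489²·sin(360°/24) = 93.57 mm²); the cone at (9.5, 7) is absent (z outside [3, 9]); Taking the union: only the r=5.5 sphere at (5.5, 12) is present, so the union is just that shape — area = 93.57 mm². So its area = 93.57 mm². Layer 11 (z = 1.65): the r=3.5 cylinder gives a regular 24-gon of circumradius 3.5 (constant along its height) (area = (24/2)·3.500²·sin(360°/24) = 38.05 mm²); the sphere at (5.5, 12) is absent (|z−center|=8.350 > r=5.5); the cone at (9.5, 7) is not intersected at this z (z outside [3, 9]); Merging all regions: only the r=3.5 cylinder is present, so the union is just that shape — area = 38.05 mm². So its area = 38.05 mm². Layer 69 is larger (93.57 vs 38.05 mm²).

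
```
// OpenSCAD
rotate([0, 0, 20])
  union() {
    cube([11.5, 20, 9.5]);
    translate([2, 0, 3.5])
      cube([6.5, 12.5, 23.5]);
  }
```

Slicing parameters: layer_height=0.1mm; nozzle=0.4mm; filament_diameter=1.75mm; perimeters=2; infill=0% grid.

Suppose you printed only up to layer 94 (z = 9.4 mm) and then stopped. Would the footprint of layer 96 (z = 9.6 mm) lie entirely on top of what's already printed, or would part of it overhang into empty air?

Compare the two slices. At z = 9.4: the cube (footprint 11.5×20) is included at this height (area 230.00 mm²); the cube at (2, 0) is present — its section is the full 6.5×12.5 rectangle (area 81.25 mm²); Taking the union: the 6.5×12.5 cube at (2, 0) lies entirely inside the 11.5×20 cube, so the union is just the 11.5×20 cube — area = 230.00 mm²; (rotated 20° about Z; rotation is an isometry so areas/perimeters/island counts are preserved). At z = 9.6: the cube is not intersected at this z (z outside [0, 9.5]); the 6.5×12.5 cube at (2, 0) contributes its full rectangle (area 81.25 mm²); Combining (union): only the 6.5×12.5 cube at (2, 0) is present, so the union is just that shape — area = 81.25 mm²; (whole slice rotated 20° about Z — lengths, areas and connectivity unchanged). Checking containment: the cross-section at z = 9.6 is a subset of the cross-section at z = 9.4.

entirely on top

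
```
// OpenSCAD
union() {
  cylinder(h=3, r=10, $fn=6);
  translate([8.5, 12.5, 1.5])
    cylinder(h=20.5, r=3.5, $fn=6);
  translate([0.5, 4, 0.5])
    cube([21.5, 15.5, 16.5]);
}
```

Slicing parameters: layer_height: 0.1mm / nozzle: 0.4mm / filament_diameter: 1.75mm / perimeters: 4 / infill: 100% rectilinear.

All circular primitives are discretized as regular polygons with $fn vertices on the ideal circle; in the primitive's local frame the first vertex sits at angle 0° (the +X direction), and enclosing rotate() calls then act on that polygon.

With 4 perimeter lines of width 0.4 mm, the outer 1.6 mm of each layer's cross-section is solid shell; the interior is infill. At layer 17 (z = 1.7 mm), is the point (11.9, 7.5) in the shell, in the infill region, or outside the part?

At z = 1.7 mm: the cylinder: section is a regular 6-gon, circumradius r=10; the r=3.5 cylinder at (8.5, 12.5) contributes a regular 6-gon of circumradius 3.5; the 21.5×15.5 cube at (0.5, 4) contributes its full rectangle; Taking the union: the regions partially overlap (shared area 59.07 mm²), so overlapping operands fuse into one piece — 1 connected region. Overall, the cross-section is a single solid region. The nearest boundary edge runs (22.00, 4.00)→(7.69, 4.00); distance from the point to it = 3.50 mm. The point is inside the cross-section and 3.50 mm from the nearest boundary — more than the 1.6 mm shell width (4 × 0.4), so it's in the infill interior.

infill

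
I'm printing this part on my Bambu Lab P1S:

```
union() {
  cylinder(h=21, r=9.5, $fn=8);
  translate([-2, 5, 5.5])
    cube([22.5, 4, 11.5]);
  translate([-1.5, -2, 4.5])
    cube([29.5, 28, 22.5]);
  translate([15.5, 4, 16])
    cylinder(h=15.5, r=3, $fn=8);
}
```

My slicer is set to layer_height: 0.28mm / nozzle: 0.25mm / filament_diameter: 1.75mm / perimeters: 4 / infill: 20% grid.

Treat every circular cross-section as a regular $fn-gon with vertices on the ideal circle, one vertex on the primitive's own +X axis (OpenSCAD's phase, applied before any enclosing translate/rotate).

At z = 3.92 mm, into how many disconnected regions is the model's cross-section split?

At z = 3.92 mm: the r=9.5 cylinder gives a regular 8-gon of circumradius 9.5 (constant along its height); the cube at (-2, 5) does not reach this height (z outside [5.5, 17]); the cube at (-1.5, -2) is not intersected at this z (z outside [4.5, 27]); the cylinder at (15.5, 4) is not intersected at this z (z outside [16, 31.5]); Taking the union: only the r=9.5 cylinder is present, so the union is just that shape — 1 connected region. The result has 1 disconnected region.

1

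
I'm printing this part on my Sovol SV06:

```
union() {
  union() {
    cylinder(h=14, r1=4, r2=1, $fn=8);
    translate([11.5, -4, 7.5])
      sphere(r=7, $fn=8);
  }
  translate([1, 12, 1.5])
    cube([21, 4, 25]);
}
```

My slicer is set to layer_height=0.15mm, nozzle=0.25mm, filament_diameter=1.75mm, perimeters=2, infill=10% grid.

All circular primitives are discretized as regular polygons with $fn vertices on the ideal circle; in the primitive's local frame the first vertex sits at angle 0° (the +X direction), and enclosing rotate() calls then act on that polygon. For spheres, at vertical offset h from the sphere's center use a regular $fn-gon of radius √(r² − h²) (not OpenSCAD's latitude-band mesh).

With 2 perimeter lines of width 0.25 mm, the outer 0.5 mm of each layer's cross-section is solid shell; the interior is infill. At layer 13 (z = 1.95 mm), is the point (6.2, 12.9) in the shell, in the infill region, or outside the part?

infill

At z = 1.95 mm: the cone: at t=0.139 of its height the radius interpolates to r₁+(r₂−r₁)t = 3.582, giving a regular 8-gon of that circumradius; the sphere at (11.5, -4): section is a regular 8-gon, circumradius = √(r²−h²) = √(7²−5.55²) = 4.266; Merging all regions: the 2 present regions are separate (no shared area or edge), so areas and boundary lengths simply add and each stays a separate island — 2 connected regions; the 21×4 cube at (1, 12) contributes its full rectangle; Combining (union): the 2 present regions are separate (no shared area or edge), so areas and boundary lengths simply add and each stays a separate island — 3 connected regions. Overall, the cross-section has 3 separate islands. The nearest boundary edge runs (22.00, 12.00)→(1.00, 12.00); distance from the point to it = 0.90 mm. (Shell/infill is judged within the island containing the point — the largest one.) The point is inside the cross-section and 0.90 mm from the nearest boundary — more than the 0.5 mm shell width (2 × 0.25), so it's in the infill interior.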